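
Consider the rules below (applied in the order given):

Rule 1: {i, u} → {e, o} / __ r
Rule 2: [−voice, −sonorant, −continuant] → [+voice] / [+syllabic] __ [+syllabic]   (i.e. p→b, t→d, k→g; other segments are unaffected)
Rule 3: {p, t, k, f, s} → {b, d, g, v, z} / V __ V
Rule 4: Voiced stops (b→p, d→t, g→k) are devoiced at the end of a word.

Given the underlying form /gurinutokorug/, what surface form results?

Rule 1 (pre-rhotic lowering): /u/ is a high vowel immediately before /r/, so it lowers to [o]. /gurinutokorug/ → gorinutokorug.
Rule 2 (intervocalic voicing): /t/ is a voiceless stop between vowels /u/ and /o/, so it voices to [d]. /k/ is a voiceless stop between vowels /o/ and /o/, so it voices to [g]. /gorinutokorug/ → gorinudogorug.
Rule 3 (intervocalic voicing): no segment meets the environment; /gorinudogorug/ is unchanged.
Rule 4 (final devoicing): /g/ is a voiced stop in word-final position, so it devoices to [k]. /gorinudogorug/ → gorinudogoruk.

gorinudogoruk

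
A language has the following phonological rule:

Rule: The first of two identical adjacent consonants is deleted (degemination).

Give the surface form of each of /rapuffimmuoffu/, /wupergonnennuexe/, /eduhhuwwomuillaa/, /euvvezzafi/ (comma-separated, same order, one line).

/rapuffimmuoffu/: /ff/ is a geminate; the first /f/ deletes. /mm/ is a geminate; the first /m/ deletes. /ff/ is a geminate; the first /f/ deletes. → [rapufimuofu].
/wupergonnennuexe/: /nn/ is a geminate; the first /n/ deletes. /nn/ is a geminate; the first /n/ deletes. → [wupergonenuexe].
/eduhhuwwomuillaa/: /hh/ is a geminate; the first /h/ deletes. /ww/ is a geminate; the first /w/ deletes. /ll/ is a geminate; the first /l/ deletes. → [eduhuwomuilaa].
/euvvezzafi/: /vv/ is a geminate; the first /v/ deletes. /zz/ is a geminate; the first /z/ deletes. → [euvezafi].

rapufimuofu, wupergonenuexe, eduhuwomuilaa, euvezafi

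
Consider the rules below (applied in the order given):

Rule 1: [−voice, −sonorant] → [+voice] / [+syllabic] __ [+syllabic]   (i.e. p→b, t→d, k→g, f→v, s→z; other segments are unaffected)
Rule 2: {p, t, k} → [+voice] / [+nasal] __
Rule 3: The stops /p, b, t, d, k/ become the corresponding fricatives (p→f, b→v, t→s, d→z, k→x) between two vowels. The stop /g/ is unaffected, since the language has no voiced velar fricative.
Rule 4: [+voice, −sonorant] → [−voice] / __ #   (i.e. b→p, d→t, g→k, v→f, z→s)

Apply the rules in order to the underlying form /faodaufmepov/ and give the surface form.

faozaufmevof

Rule 1 (intervocalic voicing): /p/ is a voiceless obstruent between vowels /e/ and /o/, so it voices to [b]. /faodaufmepov/ → faodaufmebov.
Rule 2 (post-nasal voicing): no segment meets the environment; /faodaufmebov/ is unchanged.
Rule 3 (intervocalic spirantization): /d/ is a stop between vowels /o/ and /a/, so it spirantizes to the fricative [z]. /b/ is a stop between vowels /e/ and /o/, so it spirantizes to the fricative [v]. /faodaufmebov/ → faozaufmevov.
Rule 4 (final devoicing): /v/ is a voiced obstruent in word-final position, so it devoices to [f]. /faozaufmevov/ → faozaufmevof.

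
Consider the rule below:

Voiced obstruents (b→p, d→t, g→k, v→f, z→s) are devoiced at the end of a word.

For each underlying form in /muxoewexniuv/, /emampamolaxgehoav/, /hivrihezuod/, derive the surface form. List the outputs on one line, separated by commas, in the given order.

/muxoewexniuv/: /v/ is a voiced obstruent in word-final position, so it devoices to [f]. → [muxoewexniuf].
/emampamolaxgehoav/: /v/ is a voiced obstruent in word-final position, so it devoices to [f]. → [emampamolaxgehoaf].
/hivrihezuod/: /d/ is a voiced obstruent in word-final position, so it devoices to [t]. → [hivrihezuot].

muxoewexniuf, emampamolaxgehoaf, hivrihezuot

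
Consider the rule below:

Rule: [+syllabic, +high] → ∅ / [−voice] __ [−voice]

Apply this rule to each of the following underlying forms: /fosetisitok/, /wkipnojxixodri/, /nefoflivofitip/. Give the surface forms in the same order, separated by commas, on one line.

/fosetisitok/: /i/ is a high vowel flanked by voiceless consonants /t/ and /s/, so it deletes. /i/ is a high vowel flanked by voiceless consonants /s/ and /t/, so it deletes. → [fosetstok].
/wkipnojxixodri/: /i/ is a high vowel flanked by voiceless consonants /k/ and /p/, so it deletes. /i/ is a high vowel flanked by voiceless consonants /x/ and /x/, so it deletes. → [wkpnojxxodri].
/nefoflivofitip/: /i/ is a high vowel flanked by voiceless consonants /f/ and /t/, so it deletes. /i/ is a high vowel flanked by voiceless consonants /t/ and /p/, so it deletes. → [nefoflivoftp].

fosetstok, wkpnojxxodri, nefoflivoftp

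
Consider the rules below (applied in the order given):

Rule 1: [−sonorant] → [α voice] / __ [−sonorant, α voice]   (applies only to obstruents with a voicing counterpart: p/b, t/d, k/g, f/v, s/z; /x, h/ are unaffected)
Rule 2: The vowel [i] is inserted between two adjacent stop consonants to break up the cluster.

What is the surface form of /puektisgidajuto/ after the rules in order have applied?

puekitizgidajuto

Rule 1 (regressive voicing assimilation): /s/ precedes the voiced obstruent /g/, so it voices to [z] by assimilation. /puektisgidajuto/ → puektizgidajuto.
Rule 2 (stop-cluster i-epenthesis): /k/ and /t/ form a stop–stop cluster, so [i] is inserted between them. /puektizgidajuto/ → puekitizgidajuto.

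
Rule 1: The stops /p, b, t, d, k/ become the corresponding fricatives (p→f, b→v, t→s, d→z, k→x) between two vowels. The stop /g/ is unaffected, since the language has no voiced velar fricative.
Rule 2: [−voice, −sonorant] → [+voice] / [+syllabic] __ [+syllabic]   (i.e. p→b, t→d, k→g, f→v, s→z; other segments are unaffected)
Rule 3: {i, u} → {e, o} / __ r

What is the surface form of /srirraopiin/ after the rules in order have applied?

Rule 1 (intervocalic spirantization): /p/ is a stop between vowels /o/ and /i/, so it spirantizes to the fricative [f]. /srirraopiin/ → srirraofiin.
Rule 2 (intervocalic voicing): /f/ is a voiceless obstruent between vowels /o/ and /i/, so it voices to [v]. /srirraofiin/ → srirraoviin.
Rule 3 (pre-rhotic lowering): /i/ is a high vowel immediately before /r/, so it lowers to [e]. /srirraoviin/ → srerraoviin.

srerraoviin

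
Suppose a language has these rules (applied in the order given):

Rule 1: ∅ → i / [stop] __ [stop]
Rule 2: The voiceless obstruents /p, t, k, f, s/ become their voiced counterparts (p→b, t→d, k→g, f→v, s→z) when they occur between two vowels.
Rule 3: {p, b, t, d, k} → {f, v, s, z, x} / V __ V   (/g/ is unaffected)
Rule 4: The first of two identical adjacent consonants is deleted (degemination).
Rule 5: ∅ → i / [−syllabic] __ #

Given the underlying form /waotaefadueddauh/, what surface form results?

Rule 1 (stop-cluster i-epenthesis): /d/ and /d/ form a stop–stop cluster, so [i] is inserted between them. /waotaefadueddauh/ → waotaefaduedidauh.
Rule 2 (intervocalic voicing): /t/ is a voiceless obstruent between vowels /o/ and /a/, so it voices to [d]. /f/ is a voiceless obstruent between vowels /e/ and /a/, so it voices to [v]. /waotaefaduedidauh/ → waodaevaduedidauh.
Rule 3 (intervocalic spirantization): /d/ is a stop between vowels /o/ and /a/, so it spirantizes to the fricative [z]. /d/ is a stop between vowels /a/ and /u/, so it spirantizes to the fricative [z]. /d/ is a stop between vowels /e/ and /i/, so it spirantizes to the fricative [z]. /d/ is a stop between vowels /i/ and /a/, so it spirantizes to the fricative [z]. /waodaevaduedidauh/ → waozaevazuezizauh.
Rule 4 (degemination): no segment meets the environment; /waozaevazuezizauh/ is unchanged.
Rule 5 (final i-epenthesis): the form ends in the consonant /h/, so [i] is inserted word-finally. /waozaevazuezizauh/ → waozaevazuezizauhi.

waozaevazuezizauhi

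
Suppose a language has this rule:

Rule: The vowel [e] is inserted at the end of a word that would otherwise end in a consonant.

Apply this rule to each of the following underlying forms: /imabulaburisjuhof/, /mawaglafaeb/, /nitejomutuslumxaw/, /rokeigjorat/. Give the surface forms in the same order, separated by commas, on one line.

imabulaburisjuhofe, mawaglafaebe, nitejomutuslumxawe, rokeigjorate

/imabulaburisjuhof/: the form ends in the consonant /f/, so [e] is inserted word-finally. → [imabulaburisjuhofe].
/mawaglafaeb/: the form ends in the consonant /b/, so [e] is inserted word-finally. → [mawaglafaebe].
/nitejomutuslumxaw/: the form ends in the consonant /w/, so [e] is inserted word-finally. → [nitejomutuslumxawe].
/rokeigjorat/: the form ends in the consonant /t/, so [e] is inserted word-finally. → [rokeigjorate].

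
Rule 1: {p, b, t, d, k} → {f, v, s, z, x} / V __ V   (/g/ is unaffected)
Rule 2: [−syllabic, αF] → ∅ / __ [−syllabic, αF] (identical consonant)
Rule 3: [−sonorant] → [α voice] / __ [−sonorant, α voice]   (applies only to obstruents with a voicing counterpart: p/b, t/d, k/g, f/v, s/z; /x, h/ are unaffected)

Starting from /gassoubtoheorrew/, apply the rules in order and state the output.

gasouptoheorew

Rule 1 (intervocalic spirantization): no segment meets the environment; /gassoubtoheorrew/ is unchanged.
Rule 2 (degemination): /ss/ is a geminate; the first /s/ deletes. /rr/ is a geminate; the first /r/ deletes. /gassoubtoheorrew/ → gasoubtoheorew.
Rule 3 (regressive voicing assimilation): /b/ precedes the voiceless obstruent /t/, so it devoices to [p] by assimilation. /gasoubtoheorew/ → gasouptoheorew.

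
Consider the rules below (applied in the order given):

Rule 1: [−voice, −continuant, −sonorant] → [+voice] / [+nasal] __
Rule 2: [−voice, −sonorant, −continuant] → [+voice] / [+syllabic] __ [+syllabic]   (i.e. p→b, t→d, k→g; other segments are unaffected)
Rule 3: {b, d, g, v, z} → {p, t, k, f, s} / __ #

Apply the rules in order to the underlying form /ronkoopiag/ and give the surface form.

Rule 1 (post-nasal voicing): /k/ is a voiceless stop immediately after the nasal /n/, so it voices to [g]. /ronkoopiag/ → rongoopiag.
Rule 2 (intervocalic voicing): /p/ is a voiceless stop between vowels /o/ and /i/, so it voices to [b]. /rongoopiag/ → rongoobiag.
Rule 3 (final devoicing): /g/ is a voiced obstruent in word-final position, so it devoices to [k]. /rongoobiag/ → rongoobiak.

rongoobiak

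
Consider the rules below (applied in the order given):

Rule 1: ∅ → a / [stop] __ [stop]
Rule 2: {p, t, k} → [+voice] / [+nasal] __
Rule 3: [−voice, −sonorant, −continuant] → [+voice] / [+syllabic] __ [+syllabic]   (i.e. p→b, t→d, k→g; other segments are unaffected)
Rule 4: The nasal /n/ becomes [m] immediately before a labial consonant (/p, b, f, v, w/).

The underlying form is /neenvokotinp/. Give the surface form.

Rule 1 (stop-cluster a-epenthesis): no segment meets the environment; /neenvokotinp/ is unchanged.
Rule 2 (post-nasal voicing): /p/ is a voiceless stop immediately after the nasal /n/, so it voices to [b]. /neenvokotinp/ → neenvokotinb.
Rule 3 (intervocalic voicing): /k/ is a voiceless stop between vowels /o/ and /o/, so it voices to [g]. /t/ is a voiceless stop between vowels /o/ and /i/, so it voices to [d]. /neenvokotinb/ → neenvogodinb.
Rule 4 (nasal place assimilation): /n/ precedes the labial consonant /v/, so it assimilates in place to [m]. /n/ precedes the labial consonant /b/, so it assimilates in place to [m]. /neenvogodinb/ → neemvogodimb.

neemvogodimb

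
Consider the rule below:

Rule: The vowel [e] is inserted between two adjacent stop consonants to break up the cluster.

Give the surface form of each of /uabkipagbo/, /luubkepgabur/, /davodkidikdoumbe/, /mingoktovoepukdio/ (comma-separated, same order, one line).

/uabkipagbo/: /b/ and /k/ form a stop–stop cluster, so [e] is inserted between them. /g/ and /b/ form a stop–stop cluster, so [e] is inserted between them. → [uabekipagebo].
/luubkepgabur/: /b/ and /k/ form a stop–stop cluster, so [e] is inserted between them. /p/ and /g/ form a stop–stop cluster, so [e] is inserted between them. → [luubekepegabur].
/davodkidikdoumbe/: /d/ and /k/ form a stop–stop cluster, so [e] is inserted between them. /k/ and /d/ form a stop–stop cluster, so [e] is inserted between them. → [davodekidikedoumbe].
/mingoktovoepukdio/: /k/ and /t/ form a stop–stop cluster, so [e] is inserted between them. /k/ and /d/ form a stop–stop cluster, so [e] is inserted between them. → [mingoketovoepukedio].

uabekipagebo, luubekepegabur, davodekidikedoumbe, mingoketovoepukedio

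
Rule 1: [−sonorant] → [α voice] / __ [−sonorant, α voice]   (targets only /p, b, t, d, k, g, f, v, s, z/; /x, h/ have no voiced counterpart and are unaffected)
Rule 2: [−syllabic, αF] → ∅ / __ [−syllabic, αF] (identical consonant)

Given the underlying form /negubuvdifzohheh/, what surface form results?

negubuvdivzoheh

Rule 1 (regressive voicing assimilation): /f/ precedes the voiced obstruent /z/, so it voices to [v] by assimilation. /negubuvdifzohheh/ → negubuvdivzohheh.
Rule 2 (degemination): /hh/ is a geminate; the first /h/ deletes. /negubuvdivzohheh/ → negubuvdivzoheh.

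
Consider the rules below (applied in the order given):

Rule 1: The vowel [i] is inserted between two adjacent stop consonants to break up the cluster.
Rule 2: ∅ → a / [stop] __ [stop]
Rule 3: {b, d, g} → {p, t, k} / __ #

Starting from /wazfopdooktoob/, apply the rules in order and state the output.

wazfopidookitoop

Rule 1 (stop-cluster i-epenthesis): /p/ and /d/ form a stop–stop cluster, so [i] is inserted between them. /k/ and /t/ form a stop–stop cluster, so [i] is inserted between them. /wazfopdooktoob/ → wazfopidookitoob.
Rule 2 (stop-cluster a-epenthesis): no segment meets the environment; /wazfopidookitoob/ is unchanged.
Rule 3 (final devoicing): /b/ is a voiced stop in word-final position, so it devoices to [p]. /wazfopidookitoob/ → wazfopidookitoop.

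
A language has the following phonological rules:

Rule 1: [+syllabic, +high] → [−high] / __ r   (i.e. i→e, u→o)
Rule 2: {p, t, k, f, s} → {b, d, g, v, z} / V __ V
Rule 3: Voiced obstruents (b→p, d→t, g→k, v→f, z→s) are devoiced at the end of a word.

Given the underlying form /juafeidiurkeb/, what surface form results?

juaveidiorkep

Rule 1 (pre-rhotic lowering): /u/ is a high vowel immediately before /r/, so it lowers to [o]. /juafeidiurkeb/ → juafeidiorkeb.
Rule 2 (intervocalic voicing): /f/ is a voiceless obstruent between vowels /a/ and /e/, so it voices to [v]. /juafeidiorkeb/ → juaveidiorkeb.
Rule 3 (final devoicing): /b/ is a voiced obstruent in word-final position, so it devoices to [p]. /juaveidiorkeb/ → juaveidiorkep.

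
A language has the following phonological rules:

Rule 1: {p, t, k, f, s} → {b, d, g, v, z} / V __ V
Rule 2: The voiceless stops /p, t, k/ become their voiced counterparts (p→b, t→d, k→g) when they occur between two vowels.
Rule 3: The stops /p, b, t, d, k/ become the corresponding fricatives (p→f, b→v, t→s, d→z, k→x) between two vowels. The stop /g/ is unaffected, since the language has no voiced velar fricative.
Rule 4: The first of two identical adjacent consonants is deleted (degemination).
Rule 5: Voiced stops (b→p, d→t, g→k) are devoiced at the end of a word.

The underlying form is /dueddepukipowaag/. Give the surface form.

Rule 1 (intervocalic voicing): /p/ is a voiceless obstruent between vowels /e/ and /u/, so it voices to [b]. /k/ is a voiceless obstruent between vowels /u/ and /i/, so it voices to [g]. /p/ is a voiceless obstruent between vowels /i/ and /o/, so it voices to [b]. /dueddepukipowaag/ → dueddebugibowaag.
Rule 2 (intervocalic voicing): no segment meets the environment; /dueddebugibowaag/ is unchanged.
Rule 3 (intervocalic spirantization): /b/ is a stop between vowels /e/ and /u/, so it spirantizes to the fricative [v]. /b/ is a stop between vowels /i/ and /o/, so it spirantizes to the fricative [v]. /dueddebugibowaag/ → dueddevugivowaag.
Rule 4 (degemination): /dd/ is a geminate; the first /d/ deletes. /dueddevugivowaag/ → duedevugivowaag.
Rule 5 (final devoicing): /g/ is a voiced stop in word-final position, so it devoices to [k]. /duedevugivowaag/ → duedevugivowaak.

duedevugivowaak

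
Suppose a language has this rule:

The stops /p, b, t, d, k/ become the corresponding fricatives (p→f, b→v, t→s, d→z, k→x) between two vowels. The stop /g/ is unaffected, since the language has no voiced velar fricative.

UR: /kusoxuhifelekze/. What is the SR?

kusoxuhifelekze

No segment of /kusoxuhifelekze/ meets the structural description of the rule, so the form surfaces unchanged.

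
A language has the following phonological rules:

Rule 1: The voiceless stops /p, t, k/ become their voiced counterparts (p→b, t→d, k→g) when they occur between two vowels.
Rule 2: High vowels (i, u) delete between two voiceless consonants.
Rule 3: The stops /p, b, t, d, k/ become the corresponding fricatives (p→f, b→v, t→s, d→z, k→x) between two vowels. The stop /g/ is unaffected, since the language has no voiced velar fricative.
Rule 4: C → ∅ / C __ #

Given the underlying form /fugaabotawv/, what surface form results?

fugaavozaw

Rule 1 (intervocalic voicing): /t/ is a voiceless stop between vowels /o/ and /a/, so it voices to [d]. /fugaabotawv/ → fugaabodawv.
Rule 2 (high vowel syncope): no segment meets the environment; /fugaabodawv/ is unchanged.
Rule 3 (intervocalic spirantization): /b/ is a stop between vowels /a/ and /o/, so it spirantizes to the fricative [v]. /d/ is a stop between vowels /o/ and /a/, so it spirantizes to the fricative [z]. /fugaabodawv/ → fugaavozawv.
Rule 4 (final cluster simplification): /v/ is the second consonant of a word-final cluster /wv/, so it deletes. /fugaavozawv/ → fugaavozaw.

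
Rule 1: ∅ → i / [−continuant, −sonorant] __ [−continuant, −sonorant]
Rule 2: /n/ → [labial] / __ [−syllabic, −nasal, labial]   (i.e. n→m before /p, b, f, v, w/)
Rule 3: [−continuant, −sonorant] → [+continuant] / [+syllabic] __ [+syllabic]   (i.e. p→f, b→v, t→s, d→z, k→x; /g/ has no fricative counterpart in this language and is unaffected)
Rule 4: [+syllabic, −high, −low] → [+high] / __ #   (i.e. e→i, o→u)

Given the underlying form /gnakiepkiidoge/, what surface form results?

Rule 1 (stop-cluster i-epenthesis): /p/ and /k/ form a stop–stop cluster, so [i] is inserted between them. /gnakiepkiidoge/ → gnakiepikiidoge.
Rule 2 (nasal place assimilation): no segment meets the environment; /gnakiepikiidoge/ is unchanged.
Rule 3 (intervocalic spirantization): /k/ is a stop between vowels /a/ and /i/, so it spirantizes to the fricative [x]. /p/ is a stop between vowels /e/ and /i/, so it spirantizes to the fricative [f]. /k/ is a stop between vowels /i/ and /i/, so it spirantizes to the fricative [x]. /d/ is a stop between vowels /i/ and /o/, so it spirantizes to the fricative [z]. /gnakiepikiidoge/ → gnaxiefixiizoge.
Rule 4 (final vowel raising): /e/ is a mid vowel in word-final position, so it raises to [i]. /gnaxiefixiizoge/ → gnaxiefixiizogi.

gnaxiefixiizogi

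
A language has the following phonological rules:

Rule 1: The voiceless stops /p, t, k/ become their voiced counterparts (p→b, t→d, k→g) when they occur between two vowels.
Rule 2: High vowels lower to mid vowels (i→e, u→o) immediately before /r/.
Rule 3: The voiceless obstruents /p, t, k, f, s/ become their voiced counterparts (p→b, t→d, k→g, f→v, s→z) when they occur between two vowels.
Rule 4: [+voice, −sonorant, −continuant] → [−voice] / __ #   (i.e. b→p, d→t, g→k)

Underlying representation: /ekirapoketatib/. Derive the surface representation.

egerabogedadip

Rule 1 (intervocalic voicing): /k/ is a voiceless stop between vowels /e/ and /i/, so it voices to [g]. /p/ is a voiceless stop between vowels /a/ and /o/, so it voices to [b]. /k/ is a voiceless stop between vowels /o/ and /e/, so it voices to [g]. /t/ is a voiceless stop between vowels /e/ and /a/, so it voices to [d]. /t/ is a voiceless stop between vowels /a/ and /i/, so it voices to [d]. /ekirapoketatib/ → egirabogedadib.
Rule 2 (pre-rhotic lowering): /i/ is a high vowel immediately before /r/, so it lowers to [e]. /egirabogedadib/ → egerabogedadib.
Rule 3 (intervocalic voicing): no segment meets the environment; /egerabogedadib/ is unchanged.
Rule 4 (final devoicing): /b/ is a voiced stop in word-final position, so it devoices to [p]. /egerabogedadib/ → egerabogedadip.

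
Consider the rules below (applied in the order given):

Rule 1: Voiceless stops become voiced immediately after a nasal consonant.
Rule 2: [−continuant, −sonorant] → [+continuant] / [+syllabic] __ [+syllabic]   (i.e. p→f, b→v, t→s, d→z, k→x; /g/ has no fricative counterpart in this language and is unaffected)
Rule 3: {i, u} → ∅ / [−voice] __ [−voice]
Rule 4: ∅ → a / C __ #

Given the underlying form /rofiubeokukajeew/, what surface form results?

rofiuveoxxajeewa

Rule 1 (post-nasal voicing): no segment meets the environment; /rofiubeokukajeew/ is unchanged.
Rule 2 (intervocalic spirantization): /b/ is a stop between vowels /u/ and /e/, so it spirantizes to the fricative [v]. /k/ is a stop between vowels /o/ and /u/, so it spirantizes to the fricative [x]. /k/ is a stop between vowels /u/ and /a/, so it spirantizes to the fricative [x]. /rofiubeokukajeew/ → rofiuveoxuxajeew.
Rule 3 (high vowel syncope): /u/ is a high vowel flanked by voiceless consonants /x/ and /x/, so it deletes. /rofiuveoxuxajeew/ → rofiuveoxxajeew.
Rule 4 (final a-epenthesis): the form ends in the consonant /w/, so [a] is inserted word-finally. /rofiuveoxxajeew/ → rofiuveoxxajeewa.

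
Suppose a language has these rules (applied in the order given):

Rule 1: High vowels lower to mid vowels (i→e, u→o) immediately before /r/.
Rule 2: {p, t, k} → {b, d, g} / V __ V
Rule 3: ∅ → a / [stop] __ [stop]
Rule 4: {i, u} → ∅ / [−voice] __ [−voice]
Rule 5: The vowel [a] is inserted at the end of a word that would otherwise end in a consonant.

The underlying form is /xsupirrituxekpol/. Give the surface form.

xsuberriduxekapola

Rule 1 (pre-rhotic lowering): /i/ is a high vowel immediately before /r/, so it lowers to [e]. /xsupirrituxekpol/ → xsuperrituxekpol.
Rule 2 (intervocalic voicing): /p/ is a voiceless stop between vowels /u/ and /e/, so it voices to [b]. /t/ is a voiceless stop between vowels /i/ and /u/, so it voices to [d]. /xsuperrituxekpol/ → xsuberriduxekpol.
Rule 3 (stop-cluster a-epenthesis): /k/ and /p/ form a stop–stop cluster, so [a] is inserted between them. /xsuberriduxekpol/ → xsuberriduxekapol.
Rule 4 (high vowel syncope): no segment meets the environment; /xsuberriduxekapol/ is unchanged.
Rule 5 (final a-epenthesis): the form ends in the consonant /l/, so [a] is inserted word-finally. /xsuberriduxekapol/ → xsuberriduxekapola.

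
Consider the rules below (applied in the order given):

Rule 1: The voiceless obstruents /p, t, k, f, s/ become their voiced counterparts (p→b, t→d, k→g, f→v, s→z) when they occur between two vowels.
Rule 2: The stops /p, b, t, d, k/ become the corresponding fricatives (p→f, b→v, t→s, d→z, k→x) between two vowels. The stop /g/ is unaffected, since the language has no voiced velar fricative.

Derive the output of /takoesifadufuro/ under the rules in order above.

tagoezivazuvuro

Rule 1 (intervocalic voicing): /k/ is a voiceless obstruent between vowels /a/ and /o/, so it voices to [g]. /s/ is a voiceless obstruent between vowels /e/ and /i/, so it voices to [z]. /f/ is a voiceless obstruent between vowels /i/ and /a/, so it voices to [v]. /f/ is a voiceless obstruent between vowels /u/ and /u/, so it voices to [v]. /takoesifadufuro/ → tagoezivaduvuro.
Rule 2 (intervocalic spirantization): /d/ is a stop between vowels /a/ and /u/, so it spirantizes to the fricative [z]. /tagoezivaduvuro/ → tagoezivazuvuro.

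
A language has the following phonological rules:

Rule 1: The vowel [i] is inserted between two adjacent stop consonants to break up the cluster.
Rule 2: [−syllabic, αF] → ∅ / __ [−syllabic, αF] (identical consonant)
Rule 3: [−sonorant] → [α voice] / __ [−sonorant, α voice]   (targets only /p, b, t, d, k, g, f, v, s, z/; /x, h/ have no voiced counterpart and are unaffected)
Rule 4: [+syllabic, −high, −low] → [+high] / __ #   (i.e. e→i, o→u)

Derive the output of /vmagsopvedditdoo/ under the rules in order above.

Rule 1 (stop-cluster i-epenthesis): /d/ and /d/ form a stop–stop cluster, so [i] is inserted between them. /t/ and /d/ form a stop–stop cluster, so [i] is inserted between them. /vmagsopvedditdoo/ → vmagsopvediditidoo.
Rule 2 (degemination): no segment meets the environment; /vmagsopvediditidoo/ is unchanged.
Rule 3 (regressive voicing assimilation): /g/ precedes the voiceless obstruent /s/, so it devoices to [k] by assimilation. /p/ precedes the voiced obstruent /v/, so it voices to [b] by assimilation. /vmagsopvediditidoo/ → vmaksobvediditidoo.
Rule 4 (final vowel raising): /o/ is a mid vowel in word-final position, so it raises to [u]. /vmaksobvediditidoo/ → vmaksobvediditidou.

vmaksobvediditidou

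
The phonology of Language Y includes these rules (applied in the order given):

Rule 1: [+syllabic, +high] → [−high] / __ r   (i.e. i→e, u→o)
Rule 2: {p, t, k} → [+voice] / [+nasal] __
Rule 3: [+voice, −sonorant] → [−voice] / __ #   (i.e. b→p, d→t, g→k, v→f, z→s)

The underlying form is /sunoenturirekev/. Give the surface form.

Rule 1 (pre-rhotic lowering): /u/ is a high vowel immediately before /r/, so it lowers to [o]. /i/ is a high vowel immediately before /r/, so it lowers to [e]. /sunoenturirekev/ → sunoentorerekev.
Rule 2 (post-nasal voicing): /t/ is a voiceless stop immediately after the nasal /n/, so it voices to [d]. /sunoentorerekev/ → sunoendorerekev.
Rule 3 (final devoicing): /v/ is a voiced obstruent in word-final position, so it devoices to [f]. /sunoendorerekev/ → sunoendorerekef.

sunoendorerekef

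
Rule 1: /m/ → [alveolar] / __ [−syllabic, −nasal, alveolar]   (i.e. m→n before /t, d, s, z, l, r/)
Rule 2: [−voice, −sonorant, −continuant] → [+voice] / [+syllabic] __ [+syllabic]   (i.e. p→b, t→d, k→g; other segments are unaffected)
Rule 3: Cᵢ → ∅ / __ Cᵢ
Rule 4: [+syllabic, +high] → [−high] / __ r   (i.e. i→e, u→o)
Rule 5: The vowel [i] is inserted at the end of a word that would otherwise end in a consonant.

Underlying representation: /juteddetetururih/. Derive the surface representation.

judedededororihi

Rule 1 (nasal place assimilation): no segment meets the environment; /juteddetetururih/ is unchanged.
Rule 2 (intervocalic voicing): /t/ is a voiceless stop between vowels /u/ and /e/, so it voices to [d]. /t/ is a voiceless stop between vowels /e/ and /e/, so it voices to [d]. /t/ is a voiceless stop between vowels /e/ and /u/, so it voices to [d]. /juteddetetururih/ → judeddededururih.
Rule 3 (degemination): /dd/ is a geminate; the first /d/ deletes. /judeddededururih/ → judedededururih.
Rule 4 (pre-rhotic lowering): /u/ is a high vowel immediately before /r/, so it lowers to [o]. /u/ is a high vowel immediately before /r/, so it lowers to [o]. /judedededururih/ → judedededororih.
Rule 5 (final i-epenthesis): the form ends in the consonant /h/, so [i] is inserted word-finally. /judedededororih/ → judedededororihi.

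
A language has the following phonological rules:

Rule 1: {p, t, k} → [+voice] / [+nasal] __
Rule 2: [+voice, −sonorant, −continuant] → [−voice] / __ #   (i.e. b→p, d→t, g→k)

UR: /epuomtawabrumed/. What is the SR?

epuomdawabrumet

Rule 1 (post-nasal voicing): /t/ is a voiceless stop immediately after the nasal /m/, so it voices to [d]. /epuomtawabrumed/ → epuomdawabrumed.
Rule 2 (final devoicing): /d/ is a voiced stop in word-final position, so it devoices to [t]. /epuomdawabrumed/ → epuomdawabrumet.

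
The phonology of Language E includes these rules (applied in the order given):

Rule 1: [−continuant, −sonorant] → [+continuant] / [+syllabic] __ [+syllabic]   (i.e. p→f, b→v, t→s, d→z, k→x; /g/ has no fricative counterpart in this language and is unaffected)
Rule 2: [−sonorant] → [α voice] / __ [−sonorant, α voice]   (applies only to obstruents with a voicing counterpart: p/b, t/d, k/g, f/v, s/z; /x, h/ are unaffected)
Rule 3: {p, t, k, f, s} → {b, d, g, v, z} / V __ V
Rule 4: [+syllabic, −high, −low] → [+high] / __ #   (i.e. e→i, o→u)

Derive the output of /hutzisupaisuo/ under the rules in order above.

Rule 1 (intervocalic spirantization): /p/ is a stop between vowels /u/ and /a/, so it spirantizes to the fricative [f]. /hutzisupaisuo/ → hutzisufaisuo.
Rule 2 (regressive voicing assimilation): /t/ precedes the voiced obstruent /z/, so it voices to [d] by assimilation. /hutzisufaisuo/ → hudzisufaisuo.
Rule 3 (intervocalic voicing): /s/ is a voiceless obstruent between vowels /i/ and /u/, so it voices to [z]. /f/ is a voiceless obstruent between vowels /u/ and /a/, so it voices to [v]. /s/ is a voiceless obstruent between vowels /i/ and /u/, so it voices to [z]. /hudzisufaisuo/ → hudzizuvaizuo.
Rule 4 (final vowel raising): /o/ is a mid vowel in word-final position, so it raises to [u]. /hudzizuvaizuo/ → hudzizuvaizuu.

hudzizuvaizuu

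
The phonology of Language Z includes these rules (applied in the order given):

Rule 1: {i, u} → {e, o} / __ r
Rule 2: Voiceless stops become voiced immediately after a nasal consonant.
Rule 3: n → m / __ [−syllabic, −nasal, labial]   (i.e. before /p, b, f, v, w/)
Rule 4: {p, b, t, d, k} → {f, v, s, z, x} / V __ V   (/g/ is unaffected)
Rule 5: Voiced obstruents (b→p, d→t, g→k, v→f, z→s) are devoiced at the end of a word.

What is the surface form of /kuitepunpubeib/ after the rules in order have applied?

Rule 1 (pre-rhotic lowering): no segment meets the environment; /kuitepunpubeib/ is unchanged.
Rule 2 (post-nasal voicing): /p/ is a voiceless stop immediately after the nasal /n/, so it voices to [b]. /kuitepunpubeib/ → kuitepunbubeib.
Rule 3 (nasal place assimilation): /n/ precedes the labial consonant /b/, so it assimilates in place to [m]. /kuitepunbubeib/ → kuitepumbubeib.
Rule 4 (intervocalic spirantization): /t/ is a stop between vowels /i/ and /e/, so it spirantizes to the fricative [s]. /p/ is a stop between vowels /e/ and /u/, so it spirantizes to the fricative [f]. /b/ is a stop between vowels /u/ and /e/, so it spirantizes to the fricative [v]. /kuitepumbubeib/ → kuisefumbuveib.
Rule 5 (final devoicing): /b/ is a voiced obstruent in word-final position, so it devoices to [p]. /kuisefumbuveib/ → kuisefumbuveip.

kuisefumbuveip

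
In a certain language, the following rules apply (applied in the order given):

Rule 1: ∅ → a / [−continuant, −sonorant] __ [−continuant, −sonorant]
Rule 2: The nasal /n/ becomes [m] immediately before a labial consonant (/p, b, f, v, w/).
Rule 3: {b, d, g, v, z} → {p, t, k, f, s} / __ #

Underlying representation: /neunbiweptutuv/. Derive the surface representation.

neumbiwepatutuf

Rule 1 (stop-cluster a-epenthesis): /p/ and /t/ form a stop–stop cluster, so [a] is inserted between them. /neunbiweptutuv/ → neunbiwepatutuv.
Rule 2 (nasal place assimilation): /n/ precedes the labial consonant /b/, so it assimilates in place to [m]. /neunbiwepatutuv/ → neumbiwepatutuv.
Rule 3 (final devoicing): /v/ is a voiced obstruent in word-final position, so it devoices to [f]. /neumbiwepatutuv/ → neumbiwepatutuf.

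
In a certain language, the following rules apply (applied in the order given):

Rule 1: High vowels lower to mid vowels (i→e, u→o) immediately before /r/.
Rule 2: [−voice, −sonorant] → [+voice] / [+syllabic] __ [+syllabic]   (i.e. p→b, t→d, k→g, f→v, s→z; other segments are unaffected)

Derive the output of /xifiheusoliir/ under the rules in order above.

Rule 1 (pre-rhotic lowering): /i/ is a high vowel immediately before /r/, so it lowers to [e]. /xifiheusoliir/ → xifiheusolier.
Rule 2 (intervocalic voicing): /f/ is a voiceless obstruent between vowels /i/ and /i/, so it voices to [v]. /s/ is a voiceless obstruent between vowels /u/ and /o/, so it voices to [z]. /xifiheusolier/ → xiviheuzolier.

xiviheuzolier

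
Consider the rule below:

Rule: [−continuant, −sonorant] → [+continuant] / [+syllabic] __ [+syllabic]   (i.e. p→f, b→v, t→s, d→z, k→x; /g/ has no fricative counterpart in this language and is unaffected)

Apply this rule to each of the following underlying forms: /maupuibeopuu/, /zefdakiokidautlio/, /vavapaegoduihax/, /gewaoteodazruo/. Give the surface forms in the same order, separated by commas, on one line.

maufuiveofuu, zefdaxioxizautlio, vavafaegozuihax, gewaoseozazruo

/maupuibeopuu/: /p/ is a stop between vowels /u/ and /u/, so it spirantizes to the fricative [f]. /b/ is a stop between vowels /i/ and /e/, so it spirantizes to the fricative [v]. /p/ is a stop between vowels /o/ and /u/, so it spirantizes to the fricative [f]. → [maufuiveofuu].
/zefdakiokidautlio/: /k/ is a stop between vowels /a/ and /i/, so it spirantizes to the fricative [x]. /k/ is a stop between vowels /o/ and /i/, so it spirantizes to the fricative [x]. /d/ is a stop between vowels /i/ and /a/, so it spirantizes to the fricative [z]. → [zefdaxioxizautlio].
/vavapaegoduihax/: /p/ is a stop between vowels /a/ and /a/, so it spirantizes to the fricative [f]. /d/ is a stop between vowels /o/ and /u/, so it spirantizes to the fricative [z]. → [vavafaegozuihax].
/gewaoteodazruo/: /t/ is a stop between vowels /o/ and /e/, so it spirantizes to the fricative [s]. /d/ is a stop between vowels /o/ and /a/, so it spirantizes to the fricative [z]. → [gewaoseozazruo].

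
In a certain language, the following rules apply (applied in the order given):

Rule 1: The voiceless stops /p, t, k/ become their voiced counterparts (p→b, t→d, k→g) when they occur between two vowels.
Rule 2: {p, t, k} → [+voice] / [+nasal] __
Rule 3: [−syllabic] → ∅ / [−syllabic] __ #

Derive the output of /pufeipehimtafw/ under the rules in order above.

Rule 1 (intervocalic voicing): /p/ is a voiceless stop between vowels /i/ and /e/, so it voices to [b]. /pufeipehimtafw/ → pufeibehimtafw.
Rule 2 (post-nasal voicing): /t/ is a voiceless stop immediately after the nasal /m/, so it voices to [d]. /pufeibehimtafw/ → pufeibehimdafw.
Rule 3 (final cluster simplification): /w/ is the second consonant of a word-final cluster /fw/, so it deletes. /pufeibehimdafw/ → pufeibehimdaf.

pufeibehimdaf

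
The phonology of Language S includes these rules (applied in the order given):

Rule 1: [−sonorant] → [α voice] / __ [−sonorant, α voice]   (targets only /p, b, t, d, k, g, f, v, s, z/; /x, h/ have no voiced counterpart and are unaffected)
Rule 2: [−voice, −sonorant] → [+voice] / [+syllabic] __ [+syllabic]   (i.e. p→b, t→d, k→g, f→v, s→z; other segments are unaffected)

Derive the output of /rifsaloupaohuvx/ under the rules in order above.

Rule 1 (regressive voicing assimilation): /v/ precedes the voiceless obstruent /x/, so it devoices to [f] by assimilation. /rifsaloupaohuvx/ → rifsaloupaohufx.
Rule 2 (intervocalic voicing): /p/ is a voiceless obstruent between vowels /u/ and /a/, so it voices to [b]. /rifsaloupaohufx/ → rifsaloubaohufx.

rifsaloubaohufx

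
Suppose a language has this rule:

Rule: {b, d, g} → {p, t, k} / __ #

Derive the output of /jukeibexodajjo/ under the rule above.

jukeibexodajjo

No segment of /jukeibexodajjo/ meets the structural description of the rule, so the form surfaces unchanged.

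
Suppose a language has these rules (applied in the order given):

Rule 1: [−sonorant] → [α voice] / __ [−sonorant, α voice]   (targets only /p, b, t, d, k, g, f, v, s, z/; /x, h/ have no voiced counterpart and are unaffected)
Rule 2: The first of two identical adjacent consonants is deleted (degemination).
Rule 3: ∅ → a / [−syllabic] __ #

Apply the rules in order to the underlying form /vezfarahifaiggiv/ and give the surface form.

vesfarahifaigiva

Rule 1 (regressive voicing assimilation): /z/ precedes the voiceless obstruent /f/, so it devoices to [s] by assimilation. /vezfarahifaiggiv/ → vesfarahifaiggiv.
Rule 2 (degemination): /gg/ is a geminate; the first /g/ deletes. /vesfarahifaiggiv/ → vesfarahifaigiv.
Rule 3 (final a-epenthesis): the form ends in the consonant /v/, so [a] is inserted word-finally. /vesfarahifaigiv/ → vesfarahifaigiva.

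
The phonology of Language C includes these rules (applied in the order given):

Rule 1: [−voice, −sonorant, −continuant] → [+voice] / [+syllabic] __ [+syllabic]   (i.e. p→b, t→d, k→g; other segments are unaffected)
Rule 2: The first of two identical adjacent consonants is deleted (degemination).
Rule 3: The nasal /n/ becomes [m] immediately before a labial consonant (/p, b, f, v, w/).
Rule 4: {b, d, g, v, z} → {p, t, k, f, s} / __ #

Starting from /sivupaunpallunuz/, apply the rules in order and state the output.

Rule 1 (intervocalic voicing): /p/ is a voiceless stop between vowels /u/ and /a/, so it voices to [b]. /sivupaunpallunuz/ → sivubaunpallunuz.
Rule 2 (degemination): /ll/ is a geminate; the first /l/ deletes. /sivubaunpallunuz/ → sivubaunpalunuz.
Rule 3 (nasal place assimilation): /n/ precedes the labial consonant /p/, so it assimilates in place to [m]. /sivubaunpalunuz/ → sivubaumpalunuz.
Rule 4 (final devoicing): /z/ is a voiced obstruent in word-final position, so it devoices to [s]. /sivubaumpalunuz/ → sivubaumpalunus.

sivubaumpalunus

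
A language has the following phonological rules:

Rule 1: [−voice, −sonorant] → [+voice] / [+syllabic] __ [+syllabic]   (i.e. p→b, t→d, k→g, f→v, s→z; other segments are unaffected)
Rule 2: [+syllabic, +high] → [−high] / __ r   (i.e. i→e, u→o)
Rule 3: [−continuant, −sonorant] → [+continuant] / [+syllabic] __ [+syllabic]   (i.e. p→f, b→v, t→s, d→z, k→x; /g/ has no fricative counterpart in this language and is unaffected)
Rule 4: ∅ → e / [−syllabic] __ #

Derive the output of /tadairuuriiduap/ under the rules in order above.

tazaeruoriizuape

Rule 1 (intervocalic voicing): no segment meets the environment; /tadairuuriiduap/ is unchanged.
Rule 2 (pre-rhotic lowering): /i/ is a high vowel immediately before /r/, so it lowers to [e]. /u/ is a high vowel immediately before /r/, so it lowers to [o]. /tadairuuriiduap/ → tadaeruoriiduap.
Rule 3 (intervocalic spirantization): /d/ is a stop between vowels /a/ and /a/, so it spirantizes to the fricative [z]. /d/ is a stop between vowels /i/ and /u/, so it spirantizes to the fricative [z]. /tadaeruoriiduap/ → tazaeruoriizuap.
Rule 4 (final e-epenthesis): the form ends in the consonant /p/, so [e] is inserted word-finally. /tazaeruoriizuap/ → tazaeruoriizuape.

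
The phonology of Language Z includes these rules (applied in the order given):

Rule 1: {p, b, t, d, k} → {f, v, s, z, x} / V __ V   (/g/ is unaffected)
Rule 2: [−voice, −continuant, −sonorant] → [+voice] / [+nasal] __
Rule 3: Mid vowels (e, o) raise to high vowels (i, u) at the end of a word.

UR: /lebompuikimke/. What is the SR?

Rule 1 (intervocalic spirantization): /b/ is a stop between vowels /e/ and /o/, so it spirantizes to the fricative [v]. /k/ is a stop between vowels /i/ and /i/, so it spirantizes to the fricative [x]. /lebompuikimke/ → levompuiximke.
Rule 2 (post-nasal voicing): /p/ is a voiceless stop immediately after the nasal /m/, so it voices to [b]. /k/ is a voiceless stop immediately after the nasal /m/, so it voices to [g]. /levompuiximke/ → levombuiximge.
Rule 3 (final vowel raising): /e/ is a mid vowel in word-final position, so it raises to [i]. /levombuiximge/ → levombuiximgi.

levombuiximgi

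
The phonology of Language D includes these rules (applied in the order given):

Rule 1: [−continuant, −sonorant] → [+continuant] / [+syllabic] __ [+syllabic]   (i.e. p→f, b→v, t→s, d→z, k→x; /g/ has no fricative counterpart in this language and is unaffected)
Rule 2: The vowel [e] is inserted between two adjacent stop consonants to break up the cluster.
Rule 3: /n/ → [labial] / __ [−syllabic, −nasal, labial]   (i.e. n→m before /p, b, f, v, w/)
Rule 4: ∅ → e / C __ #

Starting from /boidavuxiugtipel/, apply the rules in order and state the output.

Rule 1 (intervocalic spirantization): /d/ is a stop between vowels /i/ and /a/, so it spirantizes to the fricative [z]. /p/ is a stop between vowels /i/ and /e/, so it spirantizes to the fricative [f]. /boidavuxiugtipel/ → boizavuxiugtifel.
Rule 2 (stop-cluster e-epenthesis): /g/ and /t/ form a stop–stop cluster, so [e] is inserted between them. /boizavuxiugtifel/ → boizavuxiugetifel.
Rule 3 (nasal place assimilation): no segment meets the environment; /boizavuxiugetifel/ is unchanged.
Rule 4 (final e-epenthesis): the form ends in the consonant /l/, so [e] is inserted word-finally. /boizavuxiugetifel/ → boizavuxiugetifele.

boizavuxiugetifele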